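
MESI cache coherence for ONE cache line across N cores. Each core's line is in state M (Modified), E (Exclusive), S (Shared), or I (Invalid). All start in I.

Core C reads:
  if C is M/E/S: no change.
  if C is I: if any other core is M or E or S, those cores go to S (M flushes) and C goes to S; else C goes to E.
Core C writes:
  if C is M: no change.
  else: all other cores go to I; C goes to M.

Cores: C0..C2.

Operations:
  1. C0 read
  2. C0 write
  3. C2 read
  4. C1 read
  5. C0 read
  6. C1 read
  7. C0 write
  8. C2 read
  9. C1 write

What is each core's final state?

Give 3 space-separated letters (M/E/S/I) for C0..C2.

Op 1: C0 read [C0 read from I: no other sharers -> C0=E (exclusive)] -> [E,I,I]
Op 2: C0 write [C0 write: invalidate none -> C0=M] -> [M,I,I]
Op 3: C2 read [C2 read from I: others=['C0=M'] -> C2=S, others downsized to S] -> [S,I,S]
Op 4: C1 read [C1 read from I: others=['C0=S', 'C2=S'] -> C1=S, others downsized to S] -> [S,S,S]
Op 5: C0 read [C0 read: already in S, no change] -> [S,S,S]
Op 6: C1 read [C1 read: already in S, no change] -> [S,S,S]
Op 7: C0 write [C0 write: invalidate ['C1=S', 'C2=S'] -> C0=M] -> [M,I,I]
Op 8: C2 read [C2 read from I: others=['C0=M'] -> C2=S, others downsized to S] -> [S,I,S]
Op 9: C1 write [C1 write: invalidate ['C0=S', 'C2=S'] -> C1=M] -> [I,M,I]

Answer: I M I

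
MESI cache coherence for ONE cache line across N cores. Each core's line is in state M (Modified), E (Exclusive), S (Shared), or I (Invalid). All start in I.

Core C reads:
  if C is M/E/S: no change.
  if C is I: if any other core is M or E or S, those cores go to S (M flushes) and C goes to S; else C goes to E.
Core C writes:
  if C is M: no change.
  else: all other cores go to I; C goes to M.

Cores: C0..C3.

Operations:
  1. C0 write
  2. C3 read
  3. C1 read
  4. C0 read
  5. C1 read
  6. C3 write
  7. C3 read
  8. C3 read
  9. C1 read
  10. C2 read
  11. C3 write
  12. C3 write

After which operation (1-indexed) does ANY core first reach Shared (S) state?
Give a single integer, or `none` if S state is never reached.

Answer: 2

Derivation:
Op 1: C0 write [C0 write: invalidate none -> C0=M] -> [M,I,I,I]
Op 2: C3 read [C3 read from I: others=['C0=M'] -> C3=S, others downsized to S] -> [S,I,I,S]
  -> First S state at op 2; remaining ops need not be traced.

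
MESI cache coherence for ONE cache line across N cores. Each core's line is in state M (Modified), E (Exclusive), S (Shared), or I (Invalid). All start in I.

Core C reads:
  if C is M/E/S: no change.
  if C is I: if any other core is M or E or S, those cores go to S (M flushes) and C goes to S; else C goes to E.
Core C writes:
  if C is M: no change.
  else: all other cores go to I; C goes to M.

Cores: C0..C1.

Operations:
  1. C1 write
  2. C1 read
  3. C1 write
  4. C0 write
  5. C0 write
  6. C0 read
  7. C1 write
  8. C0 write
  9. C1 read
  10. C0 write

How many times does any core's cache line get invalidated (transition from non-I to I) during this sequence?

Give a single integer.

Op 1: C1 write [C1 write: invalidate none -> C1=M] -> [I,M] (invalidations this op: 0; running total: 0)
Op 2: C1 read [C1 read: already in M, no change] -> [I,M] (invalidations this op: 0; running total: 0)
Op 3: C1 write [C1 write: already M (modified), no change] -> [I,M] (invalidations this op: 0; running total: 0)
Op 4: C0 write [C0 write: invalidate ['C1=M'] -> C0=M] -> [M,I] (invalidations this op: 1; running total: 1)
Op 5: C0 write [C0 write: already M (modified), no change] -> [M,I] (invalidations this op: 0; running total: 1)
Op 6: C0 read [C0 read: already in M, no change] -> [M,I] (invalidations this op: 0; running total: 1)
Op 7: C1 write [C1 write: invalidate ['C0=M'] -> C1=M] -> [I,M] (invalidations this op: 1; running total: 2)
Op 8: C0 write [C0 write: invalidate ['C1=M'] -> C0=M] -> [M,I] (invalidations this op: 1; running total: 3)
Op 9: C1 read [C1 read from I: others=['C0=M'] -> C1=S, others downsized to S] -> [S,S] (invalidations this op: 0; running total: 3)
Op 10: C0 write [C0 write: invalidate ['C1=S'] -> C0=M] -> [M,I] (invalidations this op: 1; running total: 4)

Answer: 4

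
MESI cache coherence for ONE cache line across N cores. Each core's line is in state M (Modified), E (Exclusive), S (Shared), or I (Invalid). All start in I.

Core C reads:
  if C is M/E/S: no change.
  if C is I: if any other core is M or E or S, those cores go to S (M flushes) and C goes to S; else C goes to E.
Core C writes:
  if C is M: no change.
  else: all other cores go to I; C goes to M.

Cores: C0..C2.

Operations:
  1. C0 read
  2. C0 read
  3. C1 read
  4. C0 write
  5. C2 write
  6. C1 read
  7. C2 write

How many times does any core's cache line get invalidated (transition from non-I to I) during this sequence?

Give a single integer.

Answer: 3

Derivation:
Op 1: C0 read [C0 read from I: no other sharers -> C0=E (exclusive)] -> [E,I,I] (invalidations this op: 0; running total: 0)
Op 2: C0 read [C0 read: already in E, no change] -> [E,I,I] (invalidations this op: 0; running total: 0)
Op 3: C1 read [C1 read from I: others=['C0=E'] -> C1=S, others downsized to S] -> [S,S,I] (invalidations this op: 0; running total: 0)
Op 4: C0 write [C0 write: invalidate ['C1=S'] -> C0=M] -> [M,I,I] (invalidations this op: 1; running total: 1)
Op 5: C2 write [C2 write: invalidate ['C0=M'] -> C2=M] -> [I,I,M] (invalidations this op: 1; running total: 2)
Op 6: C1 read [C1 read from I: others=['C2=M'] -> C1=S, others downsized to S] -> [I,S,S] (invalidations this op: 0; running total: 2)
Op 7: C2 write [C2 write: invalidate ['C1=S'] -> C2=M] -> [I,I,M] (invalidations this op: 1; running total: 3)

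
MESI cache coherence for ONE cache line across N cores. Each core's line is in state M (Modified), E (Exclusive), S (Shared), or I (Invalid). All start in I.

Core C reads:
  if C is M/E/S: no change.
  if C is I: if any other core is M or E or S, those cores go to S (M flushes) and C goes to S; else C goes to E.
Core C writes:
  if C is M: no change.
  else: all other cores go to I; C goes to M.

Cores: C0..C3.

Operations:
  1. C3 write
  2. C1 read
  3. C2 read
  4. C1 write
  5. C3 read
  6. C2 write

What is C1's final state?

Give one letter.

Op 1: C3 write [C3 write: invalidate none -> C3=M] -> [I,I,I,M]
Op 2: C1 read [C1 read from I: others=['C3=M'] -> C1=S, others downsized to S] -> [I,S,I,S]
Op 3: C2 read [C2 read from I: others=['C1=S', 'C3=S'] -> C2=S, others downsized to S] -> [I,S,S,S]
Op 4: C1 write [C1 write: invalidate ['C2=S', 'C3=S'] -> C1=M] -> [I,M,I,I]
Op 5: C3 read [C3 read from I: others=['C1=M'] -> C3=S, others downsized to S] -> [I,S,I,S]
Op 6: C2 write [C2 write: invalidate ['C1=S', 'C3=S'] -> C2=M] -> [I,I,M,I]

Answer: I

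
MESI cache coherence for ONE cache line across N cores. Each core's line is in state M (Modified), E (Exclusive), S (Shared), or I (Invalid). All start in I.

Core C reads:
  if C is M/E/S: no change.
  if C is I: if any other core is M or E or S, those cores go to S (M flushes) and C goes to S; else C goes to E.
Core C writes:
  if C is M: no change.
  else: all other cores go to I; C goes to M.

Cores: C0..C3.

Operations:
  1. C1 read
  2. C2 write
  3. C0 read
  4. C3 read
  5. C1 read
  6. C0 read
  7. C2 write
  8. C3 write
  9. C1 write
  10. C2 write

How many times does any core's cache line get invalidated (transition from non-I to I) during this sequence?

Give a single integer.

Answer: 7

Derivation:
Op 1: C1 read [C1 read from I: no other sharers -> C1=E (exclusive)] -> [I,E,I,I] (invalidations this op: 0; running total: 0)
Op 2: C2 write [C2 write: invalidate ['C1=E'] -> C2=M] -> [I,I,M,I] (invalidations this op: 1; running total: 1)
Op 3: C0 read [C0 read from I: others=['C2=M'] -> C0=S, others downsized to S] -> [S,I,S,I] (invalidations this op: 0; running total: 1)
Op 4: C3 read [C3 read from I: others=['C0=S', 'C2=S'] -> C3=S, others downsized to S] -> [S,I,S,S] (invalidations this op: 0; running total: 1)
Op 5: C1 read [C1 read from I: others=['C0=S', 'C2=S', 'C3=S'] -> C1=S, others downsized to S] -> [S,S,S,S] (invalidations this op: 0; running total: 1)
Op 6: C0 read [C0 read: already in S, no change] -> [S,S,S,S] (invalidations this op: 0; running total: 1)
Op 7: C2 write [C2 write: invalidate ['C0=S', 'C1=S', 'C3=S'] -> C2=M] -> [I,I,M,I] (invalidations this op: 3; running total: 4)
Op 8: C3 write [C3 write: invalidate ['C2=M'] -> C3=M] -> [I,I,I,M] (invalidations this op: 1; running total: 5)
Op 9: C1 write [C1 write: invalidate ['C3=M'] -> C1=M] -> [I,M,I,I] (invalidations this op: 1; running total: 6)
Op 10: C2 write [C2 write: invalidate ['C1=M'] -> C2=M] -> [I,I,M,I] (invalidations this op: 1; running total: 7)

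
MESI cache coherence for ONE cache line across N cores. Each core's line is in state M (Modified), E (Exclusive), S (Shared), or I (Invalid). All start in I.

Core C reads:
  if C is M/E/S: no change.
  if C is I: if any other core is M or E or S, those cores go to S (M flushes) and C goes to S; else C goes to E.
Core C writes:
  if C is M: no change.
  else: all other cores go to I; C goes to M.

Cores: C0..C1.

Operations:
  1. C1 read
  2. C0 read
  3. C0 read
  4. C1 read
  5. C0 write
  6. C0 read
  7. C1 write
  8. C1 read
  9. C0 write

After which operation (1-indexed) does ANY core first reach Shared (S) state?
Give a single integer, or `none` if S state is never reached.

Answer: 2

Derivation:
Op 1: C1 read [C1 read from I: no other sharers -> C1=E (exclusive)] -> [I,E]
Op 2: C0 read [C0 read from I: others=['C1=E'] -> C0=S, others downsized to S] -> [S,S]
  -> First S state at op 2; remaining ops need not be traced.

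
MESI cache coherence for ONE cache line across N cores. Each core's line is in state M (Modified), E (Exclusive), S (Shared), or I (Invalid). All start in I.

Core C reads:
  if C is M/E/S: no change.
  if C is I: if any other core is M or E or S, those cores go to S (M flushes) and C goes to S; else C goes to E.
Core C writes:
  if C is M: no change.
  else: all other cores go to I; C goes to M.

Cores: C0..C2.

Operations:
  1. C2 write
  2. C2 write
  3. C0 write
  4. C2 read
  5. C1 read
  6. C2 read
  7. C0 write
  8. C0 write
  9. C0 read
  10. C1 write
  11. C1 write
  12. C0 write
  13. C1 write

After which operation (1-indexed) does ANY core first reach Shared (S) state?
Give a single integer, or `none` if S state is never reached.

Op 1: C2 write [C2 write: invalidate none -> C2=M] -> [I,I,M]
Op 2: C2 write [C2 write: already M (modified), no change] -> [I,I,M]
Op 3: C0 write [C0 write: invalidate ['C2=M'] -> C0=M] -> [M,I,I]
Op 4: C2 read [C2 read from I: others=['C0=M'] -> C2=S, others downsized to S] -> [S,I,S]
  -> First S state at op 4; remaining ops need not be traced.

Answer: 4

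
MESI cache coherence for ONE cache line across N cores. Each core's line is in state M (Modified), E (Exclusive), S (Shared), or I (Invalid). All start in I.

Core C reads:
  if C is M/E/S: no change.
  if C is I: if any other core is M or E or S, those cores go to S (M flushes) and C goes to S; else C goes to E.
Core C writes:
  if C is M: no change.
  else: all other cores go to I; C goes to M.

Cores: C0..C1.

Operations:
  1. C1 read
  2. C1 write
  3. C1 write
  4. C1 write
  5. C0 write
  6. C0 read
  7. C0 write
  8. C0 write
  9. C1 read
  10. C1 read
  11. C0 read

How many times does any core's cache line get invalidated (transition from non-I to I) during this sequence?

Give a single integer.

Op 1: C1 read [C1 read from I: no other sharers -> C1=E (exclusive)] -> [I,E] (invalidations this op: 0; running total: 0)
Op 2: C1 write [C1 write: invalidate none -> C1=M] -> [I,M] (invalidations this op: 0; running total: 0)
Op 3: C1 write [C1 write: already M (modified), no change] -> [I,M] (invalidations this op: 0; running total: 0)
Op 4: C1 write [C1 write: already M (modified), no change] -> [I,M] (invalidations this op: 0; running total: 0)
Op 5: C0 write [C0 write: invalidate ['C1=M'] -> C0=M] -> [M,I] (invalidations this op: 1; running total: 1)
Op 6: C0 read [C0 read: already in M, no change] -> [M,I] (invalidations this op: 0; running total: 1)
Op 7: C0 write [C0 write: already M (modified), no change] -> [M,I] (invalidations this op: 0; running total: 1)
Op 8: C0 write [C0 write: already M (modified), no change] -> [M,I] (invalidations this op: 0; running total: 1)
Op 9: C1 read [C1 read from I: others=['C0=M'] -> C1=S, others downsized to S] -> [S,S] (invalidations this op: 0; running total: 1)
Op 10: C1 read [C1 read: already in S, no change] -> [S,S] (invalidations this op: 0; running total: 1)
Op 11: C0 read [C0 read: already in S, no change] -> [S,S] (invalidations this op: 0; running total: 1)

Answer: 1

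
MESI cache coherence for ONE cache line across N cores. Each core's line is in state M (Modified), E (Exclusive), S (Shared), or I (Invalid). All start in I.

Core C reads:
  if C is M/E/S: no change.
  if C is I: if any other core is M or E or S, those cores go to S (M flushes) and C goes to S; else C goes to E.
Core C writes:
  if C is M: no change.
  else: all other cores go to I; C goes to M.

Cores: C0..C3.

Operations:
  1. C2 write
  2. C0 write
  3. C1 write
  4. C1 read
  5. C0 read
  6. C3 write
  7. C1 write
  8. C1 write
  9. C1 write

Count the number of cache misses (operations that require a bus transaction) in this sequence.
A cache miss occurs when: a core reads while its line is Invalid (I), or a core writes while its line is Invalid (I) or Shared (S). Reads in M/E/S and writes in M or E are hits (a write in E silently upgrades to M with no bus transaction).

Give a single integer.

Op 1: C2 write [C2 write: invalidate none -> C2=M] -> [I,I,M,I] [MISS #1: write from I]
Op 2: C0 write [C0 write: invalidate ['C2=M'] -> C0=M] -> [M,I,I,I] [MISS #2: write from I]
Op 3: C1 write [C1 write: invalidate ['C0=M'] -> C1=M] -> [I,M,I,I] [MISS #3: write from I]
Op 4: C1 read [C1 read: already in M, no change] -> [I,M,I,I] [hit: read from M]
Op 5: C0 read [C0 read from I: others=['C1=M'] -> C0=S, others downsized to S] -> [S,S,I,I] [MISS #4: read from I]
Op 6: C3 write [C3 write: invalidate ['C0=S', 'C1=S'] -> C3=M] -> [I,I,I,M] [MISS #5: write from I]
Op 7: C1 write [C1 write: invalidate ['C3=M'] -> C1=M] -> [I,M,I,I] [MISS #6: write from I]
Op 8: C1 write [C1 write: already M (modified), no change] -> [I,M,I,I] [hit: write from M]
Op 9: C1 write [C1 write: already M (modified), no change] -> [I,M,I,I] [hit: write from M]

Answer: 6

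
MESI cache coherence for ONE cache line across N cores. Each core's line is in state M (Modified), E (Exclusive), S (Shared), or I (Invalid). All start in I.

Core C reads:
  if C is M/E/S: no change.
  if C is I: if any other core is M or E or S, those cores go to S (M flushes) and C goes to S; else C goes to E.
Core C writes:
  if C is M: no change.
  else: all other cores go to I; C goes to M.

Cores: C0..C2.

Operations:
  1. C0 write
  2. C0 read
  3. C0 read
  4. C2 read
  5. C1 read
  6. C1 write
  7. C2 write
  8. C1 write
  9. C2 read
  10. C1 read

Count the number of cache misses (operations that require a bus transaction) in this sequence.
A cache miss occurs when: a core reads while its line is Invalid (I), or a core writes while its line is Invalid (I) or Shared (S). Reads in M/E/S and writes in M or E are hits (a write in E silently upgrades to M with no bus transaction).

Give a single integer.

Op 1: C0 write [C0 write: invalidate none -> C0=M] -> [M,I,I] [MISS #1: write from I]
Op 2: C0 read [C0 read: already in M, no change] -> [M,I,I] [hit: read from M]
Op 3: C0 read [C0 read: already in M, no change] -> [M,I,I] [hit: read from M]
Op 4: C2 read [C2 read from I: others=['C0=M'] -> C2=S, others downsized to S] -> [S,I,S] [MISS #2: read from I]
Op 5: C1 read [C1 read from I: others=['C0=S', 'C2=S'] -> C1=S, others downsized to S] -> [S,S,S] [MISS #3: read from I]
Op 6: C1 write [C1 write: invalidate ['C0=S', 'C2=S'] -> C1=M] -> [I,M,I] [MISS #4: write from S]
Op 7: C2 write [C2 write: invalidate ['C1=M'] -> C2=M] -> [I,I,M] [MISS #5: write from I]
Op 8: C1 write [C1 write: invalidate ['C2=M'] -> C1=M] -> [I,M,I] [MISS #6: write from I]
Op 9: C2 read [C2 read from I: others=['C1=M'] -> C2=S, others downsized to S] -> [I,S,S] [MISS #7: read from I]
Op 10: C1 read [C1 read: already in S, no change] -> [I,S,S] [hit: read from S]

Answer: 7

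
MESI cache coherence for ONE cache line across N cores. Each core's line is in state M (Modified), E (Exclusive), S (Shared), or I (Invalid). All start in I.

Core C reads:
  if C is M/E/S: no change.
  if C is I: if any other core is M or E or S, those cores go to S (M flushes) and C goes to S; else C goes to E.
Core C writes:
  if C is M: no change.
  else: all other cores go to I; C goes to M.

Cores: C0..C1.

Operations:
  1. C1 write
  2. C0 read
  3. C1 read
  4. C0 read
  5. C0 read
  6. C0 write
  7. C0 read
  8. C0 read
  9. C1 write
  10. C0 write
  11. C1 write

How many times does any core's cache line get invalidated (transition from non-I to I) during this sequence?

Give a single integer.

Op 1: C1 write [C1 write: invalidate none -> C1=M] -> [I,M] (invalidations this op: 0; running total: 0)
Op 2: C0 read [C0 read from I: others=['C1=M'] -> C0=S, others downsized to S] -> [S,S] (invalidations this op: 0; running total: 0)
Op 3: C1 read [C1 read: already in S, no change] -> [S,S] (invalidations this op: 0; running total: 0)
Op 4: C0 read [C0 read: already in S, no change] -> [S,S] (invalidations this op: 0; running total: 0)
Op 5: C0 read [C0 read: already in S, no change] -> [S,S] (invalidations this op: 0; running total: 0)
Op 6: C0 write [C0 write: invalidate ['C1=S'] -> C0=M] -> [M,I] (invalidations this op: 1; running total: 1)
Op 7: C0 read [C0 read: already in M, no change] -> [M,I] (invalidations this op: 0; running total: 1)
Op 8: C0 read [C0 read: already in M, no change] -> [M,I] (invalidations this op: 0; running total: 1)
Op 9: C1 write [C1 write: invalidate ['C0=M'] -> C1=M] -> [I,M] (invalidations this op: 1; running total: 2)
Op 10: C0 write [C0 write: invalidate ['C1=M'] -> C0=M] -> [M,I] (invalidations this op: 1; running total: 3)
Op 11: C1 write [C1 write: invalidate ['C0=M'] -> C1=M] -> [I,M] (invalidations this op: 1; running total: 4)

Answer: 4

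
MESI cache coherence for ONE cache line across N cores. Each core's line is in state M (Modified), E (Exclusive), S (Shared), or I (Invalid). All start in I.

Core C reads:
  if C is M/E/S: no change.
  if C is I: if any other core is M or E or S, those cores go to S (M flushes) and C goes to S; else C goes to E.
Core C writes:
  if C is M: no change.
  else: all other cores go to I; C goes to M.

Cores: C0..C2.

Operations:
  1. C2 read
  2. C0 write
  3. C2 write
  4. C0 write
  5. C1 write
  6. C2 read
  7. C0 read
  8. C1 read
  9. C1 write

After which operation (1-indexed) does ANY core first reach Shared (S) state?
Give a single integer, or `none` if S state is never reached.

Op 1: C2 read [C2 read from I: no other sharers -> C2=E (exclusive)] -> [I,I,E]
Op 2: C0 write [C0 write: invalidate ['C2=E'] -> C0=M] -> [M,I,I]
Op 3: C2 write [C2 write: invalidate ['C0=M'] -> C2=M] -> [I,I,M]
Op 4: C0 write [C0 write: invalidate ['C2=M'] -> C0=M] -> [M,I,I]
Op 5: C1 write [C1 write: invalidate ['C0=M'] -> C1=M] -> [I,M,I]
Op 6: C2 read [C2 read from I: others=['C1=M'] -> C2=S, others downsized to S] -> [I,S,S]
  -> First S state at op 6; remaining ops need not be traced.

Answer: 6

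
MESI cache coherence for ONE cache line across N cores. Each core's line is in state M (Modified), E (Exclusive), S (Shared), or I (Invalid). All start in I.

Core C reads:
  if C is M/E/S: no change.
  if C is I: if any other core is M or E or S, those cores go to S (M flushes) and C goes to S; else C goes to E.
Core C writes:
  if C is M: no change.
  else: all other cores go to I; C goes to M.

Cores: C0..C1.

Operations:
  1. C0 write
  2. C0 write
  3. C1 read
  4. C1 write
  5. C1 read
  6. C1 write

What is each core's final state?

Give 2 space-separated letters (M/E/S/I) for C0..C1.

Op 1: C0 write [C0 write: invalidate none -> C0=M] -> [M,I]
Op 2: C0 write [C0 write: already M (modified), no change] -> [M,I]
Op 3: C1 read [C1 read from I: others=['C0=M'] -> C1=S, others downsized to S] -> [S,S]
Op 4: C1 write [C1 write: invalidate ['C0=S'] -> C1=M] -> [I,M]
Op 5: C1 read [C1 read: already in M, no change] -> [I,M]
Op 6: C1 write [C1 write: already M (modified), no change] -> [I,M]

Answer: I M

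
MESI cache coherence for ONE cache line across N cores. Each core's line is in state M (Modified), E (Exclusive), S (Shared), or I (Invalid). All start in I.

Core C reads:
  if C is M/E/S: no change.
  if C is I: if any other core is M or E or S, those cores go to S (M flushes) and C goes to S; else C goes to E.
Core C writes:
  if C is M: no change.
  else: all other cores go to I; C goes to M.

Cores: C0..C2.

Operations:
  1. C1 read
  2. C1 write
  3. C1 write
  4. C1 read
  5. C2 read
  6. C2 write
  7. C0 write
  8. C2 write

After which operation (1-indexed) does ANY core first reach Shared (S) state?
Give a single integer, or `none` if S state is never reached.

Answer: 5

Derivation:
Op 1: C1 read [C1 read from I: no other sharers -> C1=E (exclusive)] -> [I,E,I]
Op 2: C1 write [C1 write: invalidate none -> C1=M] -> [I,M,I]
Op 3: C1 write [C1 write: already M (modified), no change] -> [I,M,I]
Op 4: C1 read [C1 read: already in M, no change] -> [I,M,I]
Op 5: C2 read [C2 read from I: others=['C1=M'] -> C2=S, others downsized to S] -> [I,S,S]
  -> First S state at op 5; remaining ops need not be traced.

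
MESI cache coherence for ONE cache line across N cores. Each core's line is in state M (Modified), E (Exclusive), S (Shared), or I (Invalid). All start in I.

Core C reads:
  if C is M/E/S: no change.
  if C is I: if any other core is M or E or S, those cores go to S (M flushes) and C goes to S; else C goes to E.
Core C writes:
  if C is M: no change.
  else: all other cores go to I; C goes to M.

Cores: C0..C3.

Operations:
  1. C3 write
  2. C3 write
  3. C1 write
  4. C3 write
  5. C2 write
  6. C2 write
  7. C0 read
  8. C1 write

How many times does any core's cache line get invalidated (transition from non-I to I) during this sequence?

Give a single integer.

Op 1: C3 write [C3 write: invalidate none -> C3=M] -> [I,I,I,M] (invalidations this op: 0; running total: 0)
Op 2: C3 write [C3 write: already M (modified), no change] -> [I,I,I,M] (invalidations this op: 0; running total: 0)
Op 3: C1 write [C1 write: invalidate ['C3=M'] -> C1=M] -> [I,M,I,I] (invalidations this op: 1; running total: 1)
Op 4: C3 write [C3 write: invalidate ['C1=M'] -> C3=M] -> [I,I,I,M] (invalidations this op: 1; running total: 2)
Op 5: C2 write [C2 write: invalidate ['C3=M'] -> C2=M] -> [I,I,M,I] (invalidations this op: 1; running total: 3)
Op 6: C2 write [C2 write: already M (modified), no change] -> [I,I,M,I] (invalidations this op: 0; running total: 3)
Op 7: C0 read [C0 read from I: others=['C2=M'] -> C0=S, others downsized to S] -> [S,I,S,I] (invalidations this op: 0; running total: 3)
Op 8: C1 write [C1 write: invalidate ['C0=S', 'C2=S'] -> C1=M] -> [I,M,I,I] (invalidations this op: 2; running total: 5)

Answer: 5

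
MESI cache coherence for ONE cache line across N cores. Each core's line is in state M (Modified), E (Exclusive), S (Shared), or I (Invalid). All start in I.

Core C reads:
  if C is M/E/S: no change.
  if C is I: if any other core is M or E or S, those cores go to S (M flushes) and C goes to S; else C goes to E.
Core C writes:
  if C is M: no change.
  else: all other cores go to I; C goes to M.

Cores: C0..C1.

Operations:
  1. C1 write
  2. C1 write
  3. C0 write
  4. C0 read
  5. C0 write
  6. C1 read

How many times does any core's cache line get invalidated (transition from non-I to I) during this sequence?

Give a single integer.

Answer: 1

Derivation:
Op 1: C1 write [C1 write: invalidate none -> C1=M] -> [I,M] (invalidations this op: 0; running total: 0)
Op 2: C1 write [C1 write: already M (modified), no change] -> [I,M] (invalidations this op: 0; running total: 0)
Op 3: C0 write [C0 write: invalidate ['C1=M'] -> C0=M] -> [M,I] (invalidations this op: 1; running total: 1)
Op 4: C0 read [C0 read: already in M, no change] -> [M,I] (invalidations this op: 0; running total: 1)
Op 5: C0 write [C0 write: already M (modified), no change] -> [M,I] (invalidations this op: 0; running total: 1)
Op 6: C1 read [C1 read from I: others=['C0=M'] -> C1=S, others downsized to S] -> [S,S] (invalidations this op: 0; running total: 1)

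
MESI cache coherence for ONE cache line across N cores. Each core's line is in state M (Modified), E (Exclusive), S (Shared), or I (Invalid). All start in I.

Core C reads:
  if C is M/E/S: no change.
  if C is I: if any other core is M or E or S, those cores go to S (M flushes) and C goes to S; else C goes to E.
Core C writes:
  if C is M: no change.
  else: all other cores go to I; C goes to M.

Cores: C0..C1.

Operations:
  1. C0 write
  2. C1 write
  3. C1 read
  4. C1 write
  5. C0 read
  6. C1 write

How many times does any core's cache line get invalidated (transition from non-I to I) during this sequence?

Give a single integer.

Answer: 2

Derivation:
Op 1: C0 write [C0 write: invalidate none -> C0=M] -> [M,I] (invalidations this op: 0; running total: 0)
Op 2: C1 write [C1 write: invalidate ['C0=M'] -> C1=M] -> [I,M] (invalidations this op: 1; running total: 1)
Op 3: C1 read [C1 read: already in M, no change] -> [I,M] (invalidations this op: 0; running total: 1)
Op 4: C1 write [C1 write: already M (modified), no change] -> [I,M] (invalidations this op: 0; running total: 1)
Op 5: C0 read [C0 read from I: others=['C1=M'] -> C0=S, others downsized to S] -> [S,S] (invalidations this op: 0; running total: 1)
Op 6: C1 write [C1 write: invalidate ['C0=S'] -> C1=M] -> [I,M] (invalidations this op: 1; running total: 2)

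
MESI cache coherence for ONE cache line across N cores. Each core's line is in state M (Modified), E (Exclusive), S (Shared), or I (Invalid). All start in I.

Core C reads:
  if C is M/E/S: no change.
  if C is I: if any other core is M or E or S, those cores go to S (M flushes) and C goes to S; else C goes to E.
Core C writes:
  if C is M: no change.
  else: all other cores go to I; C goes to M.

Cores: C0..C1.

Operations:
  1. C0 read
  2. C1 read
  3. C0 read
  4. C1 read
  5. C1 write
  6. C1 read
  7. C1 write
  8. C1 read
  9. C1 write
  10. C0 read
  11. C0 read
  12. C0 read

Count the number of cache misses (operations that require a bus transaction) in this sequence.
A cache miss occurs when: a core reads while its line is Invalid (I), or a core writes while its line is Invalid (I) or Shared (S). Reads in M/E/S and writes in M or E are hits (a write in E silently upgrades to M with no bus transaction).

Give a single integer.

Op 1: C0 read [C0 read from I: no other sharers -> C0=E (exclusive)] -> [E,I] [MISS #1: read from I]
Op 2: C1 read [C1 read from I: others=['C0=E'] -> C1=S, others downsized to S] -> [S,S] [MISS #2: read from I]
Op 3: C0 read [C0 read: already in S, no change] -> [S,S] [hit: read from S]
Op 4: C1 read [C1 read: already in S, no change] -> [S,S] [hit: read from S]
Op 5: C1 write [C1 write: invalidate ['C0=S'] -> C1=M] -> [I,M] [MISS #3: write from S]
Op 6: C1 read [C1 read: already in M, no change] -> [I,M] [hit: read from M]
Op 7: C1 write [C1 write: already M (modified), no change] -> [I,M] [hit: write from M]
Op 8: C1 read [C1 read: already in M, no change] -> [I,M] [hit: read from M]
Op 9: C1 write [C1 write: already M (modified), no change] -> [I,M] [hit: write from M]
Op 10: C0 read [C0 read from I: others=['C1=M'] -> C0=S, others downsized to S] -> [S,S] [MISS #4: read from I]
Op 11: C0 read [C0 read: already in S, no change] -> [S,S] [hit: read from S]
Op 12: C0 read [C0 read: already in S, no change] -> [S,S] [hit: read from S]

Answer: 4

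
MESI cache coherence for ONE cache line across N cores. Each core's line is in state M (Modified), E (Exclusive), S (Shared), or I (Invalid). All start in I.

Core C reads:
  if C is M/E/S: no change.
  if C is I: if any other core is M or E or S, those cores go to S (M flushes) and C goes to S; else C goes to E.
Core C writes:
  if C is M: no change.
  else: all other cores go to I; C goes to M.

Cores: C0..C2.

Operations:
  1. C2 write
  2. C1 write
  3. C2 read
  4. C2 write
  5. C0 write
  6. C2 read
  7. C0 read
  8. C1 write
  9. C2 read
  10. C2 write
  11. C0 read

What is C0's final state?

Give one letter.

Answer: S

Derivation:
Op 1: C2 write [C2 write: invalidate none -> C2=M] -> [I,I,M]
Op 2: C1 write [C1 write: invalidate ['C2=M'] -> C1=M] -> [I,M,I]
Op 3: C2 read [C2 read from I: others=['C1=M'] -> C2=S, others downsized to S] -> [I,S,S]
Op 4: C2 write [C2 write: invalidate ['C1=S'] -> C2=M] -> [I,I,M]
Op 5: C0 write [C0 write: invalidate ['C2=M'] -> C0=M] -> [M,I,I]
Op 6: C2 read [C2 read from I: others=['C0=M'] -> C2=S, others downsized to S] -> [S,I,S]
Op 7: C0 read [C0 read: already in S, no change] -> [S,I,S]
Op 8: C1 write [C1 write: invalidate ['C0=S', 'C2=S'] -> C1=M] -> [I,M,I]
Op 9: C2 read [C2 read from I: others=['C1=M'] -> C2=S, others downsized to S] -> [I,S,S]
Op 10: C2 write [C2 write: invalidate ['C1=S'] -> C2=M] -> [I,I,M]
Op 11: C0 read [C0 read from I: others=['C2=M'] -> C0=S, others downsized to S] -> [S,I,S]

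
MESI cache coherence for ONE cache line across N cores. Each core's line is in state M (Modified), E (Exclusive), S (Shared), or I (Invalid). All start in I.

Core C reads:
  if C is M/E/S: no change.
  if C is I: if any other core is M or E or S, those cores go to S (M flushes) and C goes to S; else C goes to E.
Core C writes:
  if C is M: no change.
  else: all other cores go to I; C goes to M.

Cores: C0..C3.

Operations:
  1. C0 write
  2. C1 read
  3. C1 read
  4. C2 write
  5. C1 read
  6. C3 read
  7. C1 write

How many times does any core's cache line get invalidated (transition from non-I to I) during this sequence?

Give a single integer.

Op 1: C0 write [C0 write: invalidate none -> C0=M] -> [M,I,I,I] (invalidations this op: 0; running total: 0)
Op 2: C1 read [C1 read from I: others=['C0=M'] -> C1=S, others downsized to S] -> [S,S,I,I] (invalidations this op: 0; running total: 0)
Op 3: C1 read [C1 read: already in S, no change] -> [S,S,I,I] (invalidations this op: 0; running total: 0)
Op 4: C2 write [C2 write: invalidate ['C0=S', 'C1=S'] -> C2=M] -> [I,I,M,I] (invalidations this op: 2; running total: 2)
Op 5: C1 read [C1 read from I: others=['C2=M'] -> C1=S, others downsized to S] -> [I,S,S,I] (invalidations this op: 0; running total: 2)
Op 6: C3 read [C3 read from I: others=['C1=S', 'C2=S'] -> C3=S, others downsized to S] -> [I,S,S,S] (invalidations this op: 0; running total: 2)
Op 7: C1 write [C1 write: invalidate ['C2=S', 'C3=S'] -> C1=M] -> [I,M,I,I] (invalidations this op: 2; running total: 4)

Answer: 4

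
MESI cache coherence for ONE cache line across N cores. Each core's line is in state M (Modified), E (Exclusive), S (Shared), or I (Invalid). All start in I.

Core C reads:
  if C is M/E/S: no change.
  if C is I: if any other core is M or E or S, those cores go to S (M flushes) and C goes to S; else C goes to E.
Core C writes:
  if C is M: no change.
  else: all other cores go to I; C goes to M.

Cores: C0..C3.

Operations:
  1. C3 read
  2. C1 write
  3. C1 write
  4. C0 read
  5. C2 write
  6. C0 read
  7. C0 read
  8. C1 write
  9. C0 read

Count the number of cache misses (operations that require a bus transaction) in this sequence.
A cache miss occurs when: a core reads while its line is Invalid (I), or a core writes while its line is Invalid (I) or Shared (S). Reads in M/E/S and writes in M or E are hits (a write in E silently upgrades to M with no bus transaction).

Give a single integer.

Answer: 7

Derivation:
Op 1: C3 read [C3 read from I: no other sharers -> C3=E (exclusive)] -> [I,I,I,E] [MISS #1: read from I]
Op 2: C1 write [C1 write: invalidate ['C3=E'] -> C1=M] -> [I,M,I,I] [MISS #2: write from I]
Op 3: C1 write [C1 write: already M (modified), no change] -> [I,M,I,I] [hit: write from M]
Op 4: C0 read [C0 read from I: others=['C1=M'] -> C0=S, others downsized to S] -> [S,S,I,I] [MISS #3: read from I]
Op 5: C2 write [C2 write: invalidate ['C0=S', 'C1=S'] -> C2=M] -> [I,I,M,I] [MISS #4: write from I]
Op 6: C0 read [C0 read from I: others=['C2=M'] -> C0=S, others downsized to S] -> [S,I,S,I] [MISS #5: read from I]
Op 7: C0 read [C0 read: already in S, no change] -> [S,I,S,I] [hit: read from S]
Op 8: C1 write [C1 write: invalidate ['C0=S', 'C2=S'] -> C1=M] -> [I,M,I,I] [MISS #6: write from I]
Op 9: C0 read [C0 read from I: others=['C1=M'] -> C0=S, others downsized to S] -> [S,S,I,I] [MISS #7: read from I]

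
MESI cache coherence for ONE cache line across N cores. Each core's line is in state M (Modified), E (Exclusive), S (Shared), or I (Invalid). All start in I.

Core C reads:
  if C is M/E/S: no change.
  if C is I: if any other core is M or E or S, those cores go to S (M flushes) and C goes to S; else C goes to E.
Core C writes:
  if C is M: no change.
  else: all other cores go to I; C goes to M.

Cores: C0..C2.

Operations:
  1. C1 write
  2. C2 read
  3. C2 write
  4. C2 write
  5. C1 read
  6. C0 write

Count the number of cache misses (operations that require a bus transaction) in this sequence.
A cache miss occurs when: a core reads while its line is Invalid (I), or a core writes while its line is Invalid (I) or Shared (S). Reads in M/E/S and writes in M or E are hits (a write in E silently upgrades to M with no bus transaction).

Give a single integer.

Op 1: C1 write [C1 write: invalidate none -> C1=M] -> [I,M,I] [MISS #1: write from I]
Op 2: C2 read [C2 read from I: others=['C1=M'] -> C2=S, others downsized to S] -> [I,S,S] [MISS #2: read from I]
Op 3: C2 write [C2 write: invalidate ['C1=S'] -> C2=M] -> [I,I,M] [MISS #3: write from S]
Op 4: C2 write [C2 write: already M (modified), no change] -> [I,I,M] [hit: write from M]
Op 5: C1 read [C1 read from I: others=['C2=M'] -> C1=S, others downsized to S] -> [I,S,S] [MISS #4: read from I]
Op 6: C0 write [C0 write: invalidate ['C1=S', 'C2=S'] -> C0=M] -> [M,I,I] [MISS #5: write from I]

Answer: 5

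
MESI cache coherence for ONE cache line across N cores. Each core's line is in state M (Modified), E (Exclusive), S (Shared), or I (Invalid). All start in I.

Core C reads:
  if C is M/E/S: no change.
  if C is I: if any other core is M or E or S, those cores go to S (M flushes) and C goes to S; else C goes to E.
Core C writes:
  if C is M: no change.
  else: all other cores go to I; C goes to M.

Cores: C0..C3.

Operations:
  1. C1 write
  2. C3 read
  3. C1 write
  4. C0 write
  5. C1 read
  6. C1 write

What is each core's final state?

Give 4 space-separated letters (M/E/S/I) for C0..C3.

Op 1: C1 write [C1 write: invalidate none -> C1=M] -> [I,M,I,I]
Op 2: C3 read [C3 read from I: others=['C1=M'] -> C3=S, others downsized to S] -> [I,S,I,S]
Op 3: C1 write [C1 write: invalidate ['C3=S'] -> C1=M] -> [I,M,I,I]
Op 4: C0 write [C0 write: invalidate ['C1=M'] -> C0=M] -> [M,I,I,I]
Op 5: C1 read [C1 read from I: others=['C0=M'] -> C1=S, others downsized to S] -> [S,S,I,I]
Op 6: C1 write [C1 write: invalidate ['C0=S'] -> C1=M] -> [I,M,I,I]

Answer: I M I I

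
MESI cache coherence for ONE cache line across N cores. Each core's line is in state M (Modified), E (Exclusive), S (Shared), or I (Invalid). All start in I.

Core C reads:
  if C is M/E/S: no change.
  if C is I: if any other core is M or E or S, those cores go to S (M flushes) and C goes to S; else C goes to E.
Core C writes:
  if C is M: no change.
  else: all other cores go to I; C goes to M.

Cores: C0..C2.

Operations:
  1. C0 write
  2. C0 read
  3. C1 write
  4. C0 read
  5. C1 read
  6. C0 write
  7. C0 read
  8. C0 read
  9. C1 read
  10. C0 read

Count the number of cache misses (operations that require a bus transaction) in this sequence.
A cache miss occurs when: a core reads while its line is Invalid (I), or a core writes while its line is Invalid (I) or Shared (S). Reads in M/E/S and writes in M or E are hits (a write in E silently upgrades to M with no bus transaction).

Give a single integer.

Op 1: C0 write [C0 write: invalidate none -> C0=M] -> [M,I,I] [MISS #1: write from I]
Op 2: C0 read [C0 read: already in M, no change] -> [M,I,I] [hit: read from M]
Op 3: C1 write [C1 write: invalidate ['C0=M'] -> C1=M] -> [I,M,I] [MISS #2: write from I]
Op 4: C0 read [C0 read from I: others=['C1=M'] -> C0=S, others downsized to S] -> [S,S,I] [MISS #3: read from I]
Op 5: C1 read [C1 read: already in S, no change] -> [S,S,I] [hit: read from S]
Op 6: C0 write [C0 write: invalidate ['C1=S'] -> C0=M] -> [M,I,I] [MISS #4: write from S]
Op 7: C0 read [C0 read: already in M, no change] -> [M,I,I] [hit: read from M]
Op 8: C0 read [C0 read: already in M, no change] -> [M,I,I] [hit: read from M]
Op 9: C1 read [C1 read from I: others=['C0=M'] -> C1=S, others downsized to S] -> [S,S,I] [MISS #5: read from I]
Op 10: C0 read [C0 read: already in S, no change] -> [S,S,I] [hit: read from S]

Answer: 5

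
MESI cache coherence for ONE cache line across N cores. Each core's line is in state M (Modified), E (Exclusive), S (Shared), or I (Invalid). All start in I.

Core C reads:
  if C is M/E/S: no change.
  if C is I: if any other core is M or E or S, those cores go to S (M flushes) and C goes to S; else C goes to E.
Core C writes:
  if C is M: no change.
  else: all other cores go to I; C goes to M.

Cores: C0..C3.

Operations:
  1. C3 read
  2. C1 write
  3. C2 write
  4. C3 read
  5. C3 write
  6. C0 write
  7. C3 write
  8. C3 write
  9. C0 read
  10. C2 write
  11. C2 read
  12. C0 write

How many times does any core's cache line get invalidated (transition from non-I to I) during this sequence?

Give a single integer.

Answer: 8

Derivation:
Op 1: C3 read [C3 read from I: no other sharers -> C3=E (exclusive)] -> [I,I,I,E] (invalidations this op: 0; running total: 0)
Op 2: C1 write [C1 write: invalidate ['C3=E'] -> C1=M] -> [I,M,I,I] (invalidations this op: 1; running total: 1)
Op 3: C2 write [C2 write: invalidate ['C1=M'] -> C2=M] -> [I,I,M,I] (invalidations this op: 1; running total: 2)
Op 4: C3 read [C3 read from I: others=['C2=M'] -> C3=S, others downsized to S] -> [I,I,S,S] (invalidations this op: 0; running total: 2)
Op 5: C3 write [C3 write: invalidate ['C2=S'] -> C3=M] -> [I,I,I,M] (invalidations this op: 1; running total: 3)
Op 6: C0 write [C0 write: invalidate ['C3=M'] -> C0=M] -> [M,I,I,I] (invalidations this op: 1; running total: 4)
Op 7: C3 write [C3 write: invalidate ['C0=M'] -> C3=M] -> [I,I,I,M] (invalidations this op: 1; running total: 5)
Op 8: C3 write [C3 write: already M (modified), no change] -> [I,I,I,M] (invalidations this op: 0; running total: 5)
Op 9: C0 read [C0 read from I: others=['C3=M'] -> C0=S, others downsized to S] -> [S,I,I,S] (invalidations this op: 0; running total: 5)
Op 10: C2 write [C2 write: invalidate ['C0=S', 'C3=S'] -> C2=M] -> [I,I,M,I] (invalidations this op: 2; running total: 7)
Op 11: C2 read [C2 read: already in M, no change] -> [I,I,M,I] (invalidations this op: 0; running total: 7)
Op 12: C0 write [C0 write: invalidate ['C2=M'] -> C0=M] -> [M,I,I,I] (invalidations this op: 1; running total: 8)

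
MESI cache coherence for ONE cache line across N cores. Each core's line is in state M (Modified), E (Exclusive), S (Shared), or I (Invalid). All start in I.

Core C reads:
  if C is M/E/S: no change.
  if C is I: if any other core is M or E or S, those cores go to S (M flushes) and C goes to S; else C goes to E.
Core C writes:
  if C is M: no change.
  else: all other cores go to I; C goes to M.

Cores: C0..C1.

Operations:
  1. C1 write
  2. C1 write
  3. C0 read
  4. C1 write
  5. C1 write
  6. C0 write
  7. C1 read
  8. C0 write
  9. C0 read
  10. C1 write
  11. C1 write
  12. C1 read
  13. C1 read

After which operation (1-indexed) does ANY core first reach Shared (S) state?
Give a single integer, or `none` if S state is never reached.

Answer: 3

Derivation:
Op 1: C1 write [C1 write: invalidate none -> C1=M] -> [I,M]
Op 2: C1 write [C1 write: already M (modified), no change] -> [I,M]
Op 3: C0 read [C0 read from I: others=['C1=M'] -> C0=S, others downsized to S] -> [S,S]
  -> First S state at op 3; remaining ops need not be traced.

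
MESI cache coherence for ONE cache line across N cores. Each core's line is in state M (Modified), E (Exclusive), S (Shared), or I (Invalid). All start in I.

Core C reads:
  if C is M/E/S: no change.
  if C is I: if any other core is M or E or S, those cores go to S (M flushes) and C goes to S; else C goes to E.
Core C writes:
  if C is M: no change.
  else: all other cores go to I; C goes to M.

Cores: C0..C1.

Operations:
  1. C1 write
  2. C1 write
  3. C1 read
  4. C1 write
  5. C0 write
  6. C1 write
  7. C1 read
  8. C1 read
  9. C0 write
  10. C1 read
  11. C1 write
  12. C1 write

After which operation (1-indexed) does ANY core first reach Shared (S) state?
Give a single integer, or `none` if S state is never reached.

Op 1: C1 write [C1 write: invalidate none -> C1=M] -> [I,M]
Op 2: C1 write [C1 write: already M (modified), no change] -> [I,M]
Op 3: C1 read [C1 read: already in M, no change] -> [I,M]
Op 4: C1 write [C1 write: already M (modified), no change] -> [I,M]
Op 5: C0 write [C0 write: invalidate ['C1=M'] -> C0=M] -> [M,I]
Op 6: C1 write [C1 write: invalidate ['C0=M'] -> C1=M] -> [I,M]
Op 7: C1 read [C1 read: already in M, no change] -> [I,M]
Op 8: C1 read [C1 read: already in M, no change] -> [I,M]
Op 9: C0 write [C0 write: invalidate ['C1=M'] -> C0=M] -> [M,I]
Op 10: C1 read [C1 read from I: others=['C0=M'] -> C1=S, others downsized to S] -> [S,S]
  -> First S state at op 10; remaining ops need not be traced.

Answer: 10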